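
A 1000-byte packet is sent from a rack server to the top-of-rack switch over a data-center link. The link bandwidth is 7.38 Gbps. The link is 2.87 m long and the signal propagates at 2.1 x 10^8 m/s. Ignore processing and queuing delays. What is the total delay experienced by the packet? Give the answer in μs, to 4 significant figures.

L = 1000 × 8 = 8000 bits.
Transmission delay = L/R = 8000 / 7380000000 = 1.08401 μs.
Propagation delay = d/s = 2.87 m / 210000000 m/s = 0.0136667 μs.
Total = 1.098 μs.

1.098 μs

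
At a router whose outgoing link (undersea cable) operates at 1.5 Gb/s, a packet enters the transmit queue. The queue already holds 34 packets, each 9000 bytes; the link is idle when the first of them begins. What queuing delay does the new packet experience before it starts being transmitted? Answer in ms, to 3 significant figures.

Each queued packet: L/R = 72000/1500000000 = 0.048 ms.
34 queued → 1.632 ms.
Queuing delay = 1.63 ms.

1.63 ms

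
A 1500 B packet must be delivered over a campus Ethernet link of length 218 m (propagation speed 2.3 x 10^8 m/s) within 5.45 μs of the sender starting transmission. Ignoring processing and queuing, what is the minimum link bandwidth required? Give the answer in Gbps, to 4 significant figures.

L = 12000 bits.
Propagation delay = 218 / 2.3e+08 = 0.947826 μs.
Transmission budget = 5.45 − 0.947826 = 4.50217 μs.
R ≥ L / t_tx = 12000 bits / 4.50217e-06 s = 2.665 Gbps.

2.665 Gbps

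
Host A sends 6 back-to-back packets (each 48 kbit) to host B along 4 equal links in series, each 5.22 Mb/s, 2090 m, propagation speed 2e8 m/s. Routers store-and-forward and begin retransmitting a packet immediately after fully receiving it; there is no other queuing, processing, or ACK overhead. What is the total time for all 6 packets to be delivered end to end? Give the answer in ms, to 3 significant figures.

82.8 ms

Per-hop transmission t_tx = L/R = 48000/5220000 = 9.1954 ms.
Per-hop propagation t_prop = 2090/200000000 = 0.01045 ms.
Pipeline fill: first packet needs 4·t_tx to clear all hops; remaining 5 packets each add one t_tx.
Total = (4+6-1)·t_tx + 4·t_prop = 9·9.1954 + 4·0.01045 = 82.8 ms.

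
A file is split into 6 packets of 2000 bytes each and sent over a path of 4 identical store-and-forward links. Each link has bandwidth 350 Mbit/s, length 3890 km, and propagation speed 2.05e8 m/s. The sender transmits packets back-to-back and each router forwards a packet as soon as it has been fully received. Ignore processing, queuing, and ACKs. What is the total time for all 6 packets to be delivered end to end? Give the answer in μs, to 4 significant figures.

Per-hop transmission t_tx = L/R = 16000/350000000 = 45.7143 μs.
Per-hop propagation t_prop = 3890000/2.05e+08 = 18975.6 μs.
Pipeline fill: first packet needs 4·t_tx to clear all hops; remaining 5 packets each add one t_tx.
Total = (4+6-1)·t_tx + 4·t_prop = 9·45.7143 + 4·18975.6 = 76310 μs.

76310 μs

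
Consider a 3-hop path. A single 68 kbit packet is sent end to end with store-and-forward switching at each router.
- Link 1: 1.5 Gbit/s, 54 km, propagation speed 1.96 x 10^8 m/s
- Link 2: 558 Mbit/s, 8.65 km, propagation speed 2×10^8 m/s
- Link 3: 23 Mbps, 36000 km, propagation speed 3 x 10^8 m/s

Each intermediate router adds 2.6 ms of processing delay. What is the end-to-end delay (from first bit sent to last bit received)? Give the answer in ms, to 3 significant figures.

L = 68000 bits.
Transmission delays (L/R per hop): 0.0453333, 0.121864, 2.95652 ms; sum = 3.12372 ms.
Propagation delays (d/s per hop): 0.27551, 0.04325, 120 ms; sum = 120.319 ms.
Processing at 2 router(s): 2 × 2.6 ms = 5.2 ms.
End-to-end = 129 ms.

129 ms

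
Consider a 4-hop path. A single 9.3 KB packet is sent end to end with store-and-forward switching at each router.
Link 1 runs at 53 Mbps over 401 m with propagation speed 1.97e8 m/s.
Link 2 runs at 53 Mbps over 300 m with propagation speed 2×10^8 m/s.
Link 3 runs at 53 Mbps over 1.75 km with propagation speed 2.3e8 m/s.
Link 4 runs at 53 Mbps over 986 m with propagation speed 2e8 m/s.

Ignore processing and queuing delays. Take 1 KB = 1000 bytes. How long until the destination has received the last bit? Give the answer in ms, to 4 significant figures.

L = 74400 bits.
Transmission delay per hop = L/R = 74400/53000000 = 1.40377 ms; 4 hops → 5.61509 ms.
Propagation delays (d/s per hop): 0.00203553, 0.0015, 0.0076087, 0.00493 ms; sum = 0.0160742 ms.
End-to-end = 5.631 ms.

5.631 ms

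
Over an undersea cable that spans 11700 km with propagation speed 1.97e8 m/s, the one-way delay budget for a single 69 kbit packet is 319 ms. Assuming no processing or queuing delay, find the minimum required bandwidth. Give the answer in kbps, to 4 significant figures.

265.8 kbps

Propagation delay = 11700000 / 197000000 = 59.3909 ms.
Transmission budget = 319 − 59.3909 = 259.609 ms.
R ≥ L / t_tx = 69000 bits / 0.259609 s = 265.8 kbps.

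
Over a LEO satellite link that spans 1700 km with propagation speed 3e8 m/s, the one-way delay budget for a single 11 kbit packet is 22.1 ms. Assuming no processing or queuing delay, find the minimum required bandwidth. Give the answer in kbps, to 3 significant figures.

Propagation delay = 1700000 / 300000000 = 5.66667 ms.
Transmission budget = 22.1 − 5.66667 = 16.4333 ms.
R ≥ L / t_tx = 11000 bits / 0.0164333 s = 669 kbps.

669 kbps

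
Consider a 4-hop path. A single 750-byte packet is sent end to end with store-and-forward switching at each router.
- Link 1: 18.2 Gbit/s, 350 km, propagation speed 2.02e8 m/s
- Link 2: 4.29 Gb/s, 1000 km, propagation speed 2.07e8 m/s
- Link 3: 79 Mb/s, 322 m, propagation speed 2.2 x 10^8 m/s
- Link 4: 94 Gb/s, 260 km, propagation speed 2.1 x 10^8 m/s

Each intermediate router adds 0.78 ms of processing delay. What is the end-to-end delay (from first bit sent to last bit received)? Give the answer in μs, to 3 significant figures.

L = 750 × 8 = 6000 bits.
Transmission delays (L/R per hop): 0.32967, 1.3986, 75.9494, 0.0638298 μs; sum = 77.7415 μs.
Propagation delays (d/s per hop): 1732.67, 4830.92, 1.46364, 1238.1 μs; sum = 7803.15 μs.
Processing at 3 router(s): 3 × 0.78 ms = 2340 μs.
End-to-end = 10200 μs.

10200 μs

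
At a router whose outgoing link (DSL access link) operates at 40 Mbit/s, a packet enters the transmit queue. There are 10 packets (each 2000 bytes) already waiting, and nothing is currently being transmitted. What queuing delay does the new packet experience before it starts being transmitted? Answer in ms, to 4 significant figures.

Each queued packet: L/R = 16000/40000000 = 0.4 ms.
10 queued → 4 ms.
Queuing delay = 4.000 ms.

4.000 ms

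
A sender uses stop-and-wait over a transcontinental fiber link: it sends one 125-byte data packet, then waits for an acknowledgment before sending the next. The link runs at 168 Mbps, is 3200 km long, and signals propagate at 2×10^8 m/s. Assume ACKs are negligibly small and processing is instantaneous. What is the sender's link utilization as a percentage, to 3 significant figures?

t_tx = L/R = 1000/168000000 = 5.95238e-06 s.
t_prop = 3200000/200000000 = 0.016 s; RTT = 0.032 s.
Cycle = t_tx + RTT = 0.032006 s.
Utilization = t_tx / cycle = 5.95238e-06/0.032006 = 0.0186 %.

0.0186 %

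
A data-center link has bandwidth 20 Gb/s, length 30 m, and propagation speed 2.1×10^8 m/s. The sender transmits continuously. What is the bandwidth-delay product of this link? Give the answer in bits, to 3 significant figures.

2860 bits

Propagation delay = 30 / 210000000 = 1.42857e-07 s.
BDP = R × t_prop = 20000000000 × 1.42857e-07 = 2857.14 bits.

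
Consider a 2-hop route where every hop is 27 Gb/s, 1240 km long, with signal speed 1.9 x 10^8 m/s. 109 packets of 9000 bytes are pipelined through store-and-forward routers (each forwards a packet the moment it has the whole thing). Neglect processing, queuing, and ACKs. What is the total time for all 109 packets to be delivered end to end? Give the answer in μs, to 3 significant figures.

Per-hop transmission t_tx = L/R = 72000/27000000000 = 2.66667 μs.
Per-hop propagation t_prop = 1240000/190000000 = 6526.32 μs.
Pipeline fill: first packet needs 2·t_tx to clear all hops; remaining 108 packets each add one t_tx.
Total = (2+109-1)·t_tx + 2·t_prop = 110·2.66667 + 2·6526.32 = 13300 μs.

13300 μs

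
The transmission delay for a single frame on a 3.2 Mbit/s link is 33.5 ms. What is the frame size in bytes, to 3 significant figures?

13400 bytes

L = R × t_tx = 3200000 b/s × 0.0335 s = 107200 bits.
In bytes: 107200 / 8 = 13400 bytes.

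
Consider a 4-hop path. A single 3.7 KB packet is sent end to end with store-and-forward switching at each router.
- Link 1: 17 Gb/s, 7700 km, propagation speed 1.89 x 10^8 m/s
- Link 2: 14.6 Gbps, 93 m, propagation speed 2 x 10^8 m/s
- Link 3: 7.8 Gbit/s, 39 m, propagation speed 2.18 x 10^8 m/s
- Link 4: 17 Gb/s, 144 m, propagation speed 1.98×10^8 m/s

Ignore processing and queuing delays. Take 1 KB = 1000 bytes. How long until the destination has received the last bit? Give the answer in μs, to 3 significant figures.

L = 29600 bits.
Transmission delays (L/R per hop): 1.74118, 2.0274, 3.79487, 1.74118 μs; sum = 9.30462 μs.
Propagation delays (d/s per hop): 40740.7, 0.465, 0.178899, 0.727273 μs; sum = 40742.1 μs.
End-to-end = 40800 μs.

40800 μs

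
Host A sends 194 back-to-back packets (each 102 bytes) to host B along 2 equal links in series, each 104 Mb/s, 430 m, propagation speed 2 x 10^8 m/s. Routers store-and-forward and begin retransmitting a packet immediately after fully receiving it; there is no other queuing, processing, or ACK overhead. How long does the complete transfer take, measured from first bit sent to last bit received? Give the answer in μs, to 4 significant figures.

Per-hop transmission t_tx = L/R = 816/104000000 = 7.84615 μs.
Per-hop propagation t_prop = 430/200000000 = 2.15 μs.
Pipeline fill: first packet needs 2·t_tx to clear all hops; remaining 193 packets each add one t_tx.
Total = (2+194-1)·t_tx + 2·t_prop = 195·7.84615 + 2·2.15 = 1534 μs.

1534 μs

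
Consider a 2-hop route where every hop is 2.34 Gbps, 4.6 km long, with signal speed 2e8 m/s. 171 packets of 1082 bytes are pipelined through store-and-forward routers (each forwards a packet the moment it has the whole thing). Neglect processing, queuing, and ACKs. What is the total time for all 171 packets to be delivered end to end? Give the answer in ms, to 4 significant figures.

0.6823 ms

Per-hop transmission t_tx = L/R = 8656/2340000000 = 0.00369915 ms.
Per-hop propagation t_prop = 4600/200000000 = 0.023 ms.
Pipeline fill: first packet needs 2·t_tx to clear all hops; remaining 170 packets each add one t_tx.
Total = (2+171-1)·t_tx + 2·t_prop = 172·0.00369915 + 2·0.023 = 0.6823 ms.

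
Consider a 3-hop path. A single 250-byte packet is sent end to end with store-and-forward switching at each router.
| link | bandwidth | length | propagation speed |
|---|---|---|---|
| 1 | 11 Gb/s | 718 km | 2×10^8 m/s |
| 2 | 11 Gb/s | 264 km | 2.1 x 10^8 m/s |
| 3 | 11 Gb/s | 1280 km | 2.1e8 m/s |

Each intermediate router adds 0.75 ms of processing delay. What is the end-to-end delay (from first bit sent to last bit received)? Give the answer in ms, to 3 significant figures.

12.4 ms

L = 250 × 8 = 2000 bits.
Transmission delay per hop = L/R = 2000/11000000000 = 0.000181818 ms; 3 hops → 0.000545455 ms.
Propagation delays (d/s per hop): 3.59, 1.25714, 6.09524 ms; sum = 10.9424 ms.
Processing at 2 router(s): 2 × 0.75 ms = 1.5 ms.
End-to-end = 12.4 ms.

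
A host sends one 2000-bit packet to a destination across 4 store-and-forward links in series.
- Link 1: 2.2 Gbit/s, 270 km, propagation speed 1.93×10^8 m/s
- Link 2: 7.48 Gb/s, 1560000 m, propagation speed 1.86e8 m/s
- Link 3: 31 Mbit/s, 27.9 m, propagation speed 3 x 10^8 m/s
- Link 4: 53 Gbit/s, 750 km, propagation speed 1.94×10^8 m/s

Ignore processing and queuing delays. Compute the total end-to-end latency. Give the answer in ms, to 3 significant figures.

13.7 ms

Transmission delays (L/R per hop): 0.000909091, 0.00026738, 0.0645161, 3.77358e-05 ms; sum = 0.0657303 ms.
Propagation delays (d/s per hop): 1.39896, 8.3871, 9.3e-05, 3.86598 ms; sum = 13.6521 ms.
End-to-end = 13.7 ms.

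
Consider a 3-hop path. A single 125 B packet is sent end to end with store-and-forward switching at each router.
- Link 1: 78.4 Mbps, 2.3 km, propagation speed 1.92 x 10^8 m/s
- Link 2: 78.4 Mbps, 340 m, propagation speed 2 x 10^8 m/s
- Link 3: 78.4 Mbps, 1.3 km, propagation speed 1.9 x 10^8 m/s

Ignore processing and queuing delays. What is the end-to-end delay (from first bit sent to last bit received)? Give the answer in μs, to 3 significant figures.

58.8 μs

L = 125 × 8 = 1000 bits.
Transmission delay per hop = L/R = 1000/78400000 = 12.7551 μs; 3 hops → 38.2653 μs.
Propagation delays (d/s per hop): 11.9792, 1.7, 6.84211 μs; sum = 20.5213 μs.
End-to-end = 58.8 μs.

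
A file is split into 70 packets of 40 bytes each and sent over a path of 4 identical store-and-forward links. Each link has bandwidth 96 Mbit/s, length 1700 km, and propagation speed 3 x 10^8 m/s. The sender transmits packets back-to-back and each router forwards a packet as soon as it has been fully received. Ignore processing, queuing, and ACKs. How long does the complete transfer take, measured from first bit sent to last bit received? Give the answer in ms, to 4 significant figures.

Per-hop transmission t_tx = L/R = 320/96000000 = 0.00333333 ms.
Per-hop propagation t_prop = 1700000/300000000 = 5.66667 ms.
Pipeline fill: first packet needs 4·t_tx to clear all hops; remaining 69 packets each add one t_tx.
Total = (4+70-1)·t_tx + 4·t_prop = 73·0.00333333 + 4·5.66667 = 22.91 ms.

22.91 ms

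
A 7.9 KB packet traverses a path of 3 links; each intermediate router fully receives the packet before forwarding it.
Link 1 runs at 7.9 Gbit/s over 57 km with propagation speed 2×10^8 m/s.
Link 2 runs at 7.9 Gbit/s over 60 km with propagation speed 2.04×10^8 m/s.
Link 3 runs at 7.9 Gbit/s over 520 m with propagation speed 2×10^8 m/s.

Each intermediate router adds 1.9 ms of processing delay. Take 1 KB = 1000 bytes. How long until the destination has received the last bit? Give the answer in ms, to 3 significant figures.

4.41 ms

L = 63200 bits.
Transmission delay per hop = L/R = 63200/7900000000 = 0.008 ms; 3 hops → 0.024 ms.
Propagation delays (d/s per hop): 0.285, 0.294118, 0.0026 ms; sum = 0.581718 ms.
Processing at 2 router(s): 2 × 1.9 ms = 3.8 ms.
End-to-end = 4.41 ms.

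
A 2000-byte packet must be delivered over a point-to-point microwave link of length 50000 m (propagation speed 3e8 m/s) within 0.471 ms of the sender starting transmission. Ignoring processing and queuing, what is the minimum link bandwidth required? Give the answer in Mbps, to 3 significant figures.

52.6 Mbps

L = 16000 bits.
Propagation delay = 50000 / 300000000 = 0.166667 ms.
Transmission budget = 0.471 − 0.166667 = 0.304333 ms.
R ≥ L / t_tx = 16000 bits / 0.000304333 s = 52.6 Mbps.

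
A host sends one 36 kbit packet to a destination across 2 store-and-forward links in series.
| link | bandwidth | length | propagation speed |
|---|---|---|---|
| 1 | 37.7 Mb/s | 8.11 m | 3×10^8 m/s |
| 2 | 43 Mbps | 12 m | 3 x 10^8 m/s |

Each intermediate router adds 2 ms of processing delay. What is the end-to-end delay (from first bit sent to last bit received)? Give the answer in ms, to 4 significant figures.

L = 36000 bits.
Transmission delays (L/R per hop): 0.954907, 0.837209 ms; sum = 1.79212 ms.
Propagation delays (d/s per hop): 2.70333e-05, 4e-05 ms; sum = 6.70333e-05 ms.
Processing at 1 router(s): 1 × 2 ms = 2 ms.
End-to-end = 3.792 ms.

3.792 ms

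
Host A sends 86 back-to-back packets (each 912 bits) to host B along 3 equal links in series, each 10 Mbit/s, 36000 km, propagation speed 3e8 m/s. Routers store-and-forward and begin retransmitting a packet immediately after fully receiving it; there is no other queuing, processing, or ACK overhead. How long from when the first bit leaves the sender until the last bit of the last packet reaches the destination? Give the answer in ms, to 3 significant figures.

Per-hop transmission t_tx = L/R = 912/10000000 = 0.0912 ms.
Per-hop propagation t_prop = 36000000/300000000 = 120 ms.
Pipeline fill: first packet needs 3·t_tx to clear all hops; remaining 85 packets each add one t_tx.
Total = (3+86-1)·t_tx + 3·t_prop = 88·0.0912 + 3·120 = 368 ms.

368 ms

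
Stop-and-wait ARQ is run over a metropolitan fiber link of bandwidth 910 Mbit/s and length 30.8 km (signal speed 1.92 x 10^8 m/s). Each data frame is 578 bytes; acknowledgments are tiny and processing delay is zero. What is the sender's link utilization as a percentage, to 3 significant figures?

1.56 %

t_tx = L/R = 4624/910000000 = 5.08132e-06 s.
t_prop = 30800/192000000 = 0.000160417 s; RTT = 0.000320833 s.
Cycle = t_tx + RTT = 0.000325915 s.
Utilization = t_tx / cycle = 5.08132e-06/0.000325915 = 1.56 %.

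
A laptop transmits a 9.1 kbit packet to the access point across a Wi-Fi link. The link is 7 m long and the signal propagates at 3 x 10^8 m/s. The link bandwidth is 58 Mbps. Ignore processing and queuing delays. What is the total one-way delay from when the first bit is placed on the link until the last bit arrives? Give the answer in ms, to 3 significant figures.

L = 9100 bits.
Transmission delay = L/R = 9100 / 58000000 = 0.156897 ms.
Propagation delay = d/s = 7 m / 300000000 m/s = 2.33333e-05 ms.
Total = 0.157 ms.

0.157 ms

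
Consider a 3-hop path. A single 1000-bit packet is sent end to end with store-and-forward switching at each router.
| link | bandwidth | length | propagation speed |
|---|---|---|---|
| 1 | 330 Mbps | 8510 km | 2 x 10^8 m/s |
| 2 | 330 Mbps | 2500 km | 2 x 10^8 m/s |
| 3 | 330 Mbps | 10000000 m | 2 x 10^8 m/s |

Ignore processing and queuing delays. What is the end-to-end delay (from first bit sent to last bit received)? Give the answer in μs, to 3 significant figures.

105000 μs

Transmission delay per hop = L/R = 1000/330000000 = 3.0303 μs; 3 hops → 9.09091 μs.
Propagation delays (d/s per hop): 42550, 12500, 50000 μs; sum = 105050 μs.
End-to-end = 105000 μs.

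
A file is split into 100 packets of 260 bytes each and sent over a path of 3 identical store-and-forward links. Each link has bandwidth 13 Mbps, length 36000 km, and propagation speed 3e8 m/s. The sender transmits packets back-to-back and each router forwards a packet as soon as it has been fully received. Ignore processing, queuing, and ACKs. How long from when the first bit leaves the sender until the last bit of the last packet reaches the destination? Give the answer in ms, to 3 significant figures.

376 ms

Per-hop transmission t_tx = L/R = 2080/13000000 = 0.16 ms.
Per-hop propagation t_prop = 36000000/300000000 = 120 ms.
Pipeline fill: first packet needs 3·t_tx to clear all hops; remaining 99 packets each add one t_tx.
Total = (3+100-1)·t_tx + 3·t_prop = 102·0.16 + 3·120 = 376 ms.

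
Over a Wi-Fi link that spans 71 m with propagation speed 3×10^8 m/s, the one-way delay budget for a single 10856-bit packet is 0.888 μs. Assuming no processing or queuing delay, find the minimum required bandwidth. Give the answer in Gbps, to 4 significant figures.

16.67 Gbps

Propagation delay = 71 / 300000000 = 0.236667 μs.
Transmission budget = 0.888 − 0.236667 = 0.651333 μs.
R ≥ L / t_tx = 10856 bits / 6.51333e-07 s = 16.67 Gbps.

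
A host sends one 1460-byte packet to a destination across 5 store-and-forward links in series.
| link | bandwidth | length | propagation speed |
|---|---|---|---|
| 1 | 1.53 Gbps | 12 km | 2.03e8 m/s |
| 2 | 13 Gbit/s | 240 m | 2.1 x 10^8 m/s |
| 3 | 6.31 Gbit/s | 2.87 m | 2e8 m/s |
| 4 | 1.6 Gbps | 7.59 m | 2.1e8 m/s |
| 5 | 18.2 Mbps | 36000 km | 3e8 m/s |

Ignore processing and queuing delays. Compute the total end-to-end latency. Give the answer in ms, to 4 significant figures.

L = 1460 × 8 = 11680 bits.
Transmission delays (L/R per hop): 0.00763399, 0.000898462, 0.00185103, 0.0073, 0.641758 ms; sum = 0.659442 ms.
Propagation delays (d/s per hop): 0.0591133, 0.00114286, 1.435e-05, 3.61429e-05, 120 ms; sum = 120.06 ms.
End-to-end = 120.7 ms.

120.7 ms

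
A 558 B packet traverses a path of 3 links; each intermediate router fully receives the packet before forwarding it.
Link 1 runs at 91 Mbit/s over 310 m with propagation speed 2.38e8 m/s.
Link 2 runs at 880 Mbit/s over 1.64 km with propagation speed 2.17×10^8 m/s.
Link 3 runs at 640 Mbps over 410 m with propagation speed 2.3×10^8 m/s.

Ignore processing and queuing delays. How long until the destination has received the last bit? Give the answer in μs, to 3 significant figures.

L = 558 × 8 = 4464 bits.
Transmission delays (L/R per hop): 49.0549, 5.07273, 6.975 μs; sum = 61.1027 μs.
Propagation delays (d/s per hop): 1.30252, 7.5576, 1.78261 μs; sum = 10.6427 μs.
End-to-end = 71.7 μs.

71.7 μs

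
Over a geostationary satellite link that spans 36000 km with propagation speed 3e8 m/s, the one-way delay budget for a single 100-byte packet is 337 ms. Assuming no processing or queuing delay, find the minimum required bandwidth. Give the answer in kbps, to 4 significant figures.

L = 800 bits.
Propagation delay = 36000000 / 300000000 = 120 ms.
Transmission budget = 337 − 120 = 217 ms.
R ≥ L / t_tx = 800 bits / 0.217 s = 3.687 kbps.

3.687 kbps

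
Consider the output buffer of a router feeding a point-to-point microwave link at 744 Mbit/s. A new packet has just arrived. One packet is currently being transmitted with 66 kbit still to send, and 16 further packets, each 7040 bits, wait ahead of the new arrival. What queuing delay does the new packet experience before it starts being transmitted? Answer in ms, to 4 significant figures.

0.2401 ms

Each queued packet: L/R = 7040/744000000 = 0.00946237 ms.
16 queued → 0.151398 ms.
Plus remaining 66000 bits of current packet: 0.0887097 ms.
Queuing delay = 0.2401 ms.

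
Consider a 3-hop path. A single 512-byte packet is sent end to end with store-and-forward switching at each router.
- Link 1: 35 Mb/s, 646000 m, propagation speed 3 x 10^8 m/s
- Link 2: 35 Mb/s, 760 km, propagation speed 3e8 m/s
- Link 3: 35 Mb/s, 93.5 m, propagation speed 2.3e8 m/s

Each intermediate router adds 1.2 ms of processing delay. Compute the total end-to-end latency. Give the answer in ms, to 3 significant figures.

L = 512 × 8 = 4096 bits.
Transmission delay per hop = L/R = 4096/35000000 = 0.117029 ms; 3 hops → 0.351086 ms.
Propagation delays (d/s per hop): 2.15333, 2.53333, 0.000406522 ms; sum = 4.68707 ms.
Processing at 2 router(s): 2 × 1.2 ms = 2.4 ms.
End-to-end = 7.44 ms.

7.44 ms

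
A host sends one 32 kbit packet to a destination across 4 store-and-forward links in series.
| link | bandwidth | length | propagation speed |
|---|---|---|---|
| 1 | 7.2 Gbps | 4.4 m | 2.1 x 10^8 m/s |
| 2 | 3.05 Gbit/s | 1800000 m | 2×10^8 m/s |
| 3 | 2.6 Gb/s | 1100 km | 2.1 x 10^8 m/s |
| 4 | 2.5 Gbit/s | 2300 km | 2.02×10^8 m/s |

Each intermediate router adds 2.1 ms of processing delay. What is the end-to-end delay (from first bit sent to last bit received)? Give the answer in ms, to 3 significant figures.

L = 32000 bits.
Transmission delays (L/R per hop): 0.00444444, 0.0104918, 0.0123077, 0.0128 ms; sum = 0.0400439 ms.
Propagation delays (d/s per hop): 2.09524e-05, 9, 5.2381, 11.3861 ms; sum = 25.6243 ms.
Processing at 3 router(s): 3 × 2.1 ms = 6.3 ms.
End-to-end = 32.0 ms.

32.0 ms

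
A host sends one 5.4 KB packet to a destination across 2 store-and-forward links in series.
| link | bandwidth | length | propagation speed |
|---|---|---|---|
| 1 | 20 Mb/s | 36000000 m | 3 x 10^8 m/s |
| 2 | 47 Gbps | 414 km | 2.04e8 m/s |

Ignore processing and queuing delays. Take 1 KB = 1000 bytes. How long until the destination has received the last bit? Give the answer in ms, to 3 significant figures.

124 ms

L = 43200 bits.
Transmission delays (L/R per hop): 2.16, 0.000919149 ms; sum = 2.16092 ms.
Propagation delays (d/s per hop): 120, 2.02941 ms; sum = 122.029 ms.
End-to-end = 124 ms.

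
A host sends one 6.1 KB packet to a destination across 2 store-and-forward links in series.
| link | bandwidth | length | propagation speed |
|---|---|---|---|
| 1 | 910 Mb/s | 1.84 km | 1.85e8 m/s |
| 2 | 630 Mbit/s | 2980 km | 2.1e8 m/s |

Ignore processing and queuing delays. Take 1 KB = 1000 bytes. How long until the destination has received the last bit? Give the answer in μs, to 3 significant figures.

14300 μs

L = 48800 bits.
Transmission delays (L/R per hop): 53.6264, 77.4603 μs; sum = 131.087 μs.
Propagation delays (d/s per hop): 9.94595, 14190.5 μs; sum = 14200.4 μs.
End-to-end = 14300 μs.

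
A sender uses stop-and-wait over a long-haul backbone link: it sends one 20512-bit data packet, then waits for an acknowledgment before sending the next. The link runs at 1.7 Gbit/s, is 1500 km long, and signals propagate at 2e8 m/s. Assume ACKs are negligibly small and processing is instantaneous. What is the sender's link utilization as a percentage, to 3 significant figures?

t_tx = L/R = 20512/1700000000 = 1.20659e-05 s.
t_prop = 1500000/200000000 = 0.0075 s; RTT = 0.015 s.
Cycle = t_tx + RTT = 0.0150121 s.
Utilization = t_tx / cycle = 1.20659e-05/0.0150121 = 0.0804 %.

0.0804 %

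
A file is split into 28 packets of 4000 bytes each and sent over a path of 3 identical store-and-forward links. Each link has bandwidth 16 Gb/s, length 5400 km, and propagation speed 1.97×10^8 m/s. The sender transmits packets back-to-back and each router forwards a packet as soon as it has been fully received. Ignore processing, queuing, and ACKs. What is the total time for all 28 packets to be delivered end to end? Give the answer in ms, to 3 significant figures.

82.3 ms

Per-hop transmission t_tx = L/R = 32000/16000000000 = 0.002 ms.
Per-hop propagation t_prop = 5400000/197000000 = 27.4112 ms.
Pipeline fill: first packet needs 3·t_tx to clear all hops; remaining 27 packets each add one t_tx.
Total = (3+28-1)·t_tx + 3·t_prop = 30·0.002 + 3·27.4112 = 82.3 ms.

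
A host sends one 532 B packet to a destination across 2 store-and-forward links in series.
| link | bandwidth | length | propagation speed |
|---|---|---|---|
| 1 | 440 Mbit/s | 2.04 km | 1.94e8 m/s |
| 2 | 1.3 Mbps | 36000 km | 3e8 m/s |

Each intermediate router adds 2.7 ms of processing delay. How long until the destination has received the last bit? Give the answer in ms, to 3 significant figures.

126 ms

L = 532 × 8 = 4256 bits.
Transmission delays (L/R per hop): 0.00967273, 3.27385 ms; sum = 3.28352 ms.
Propagation delays (d/s per hop): 0.0105155, 120 ms; sum = 120.011 ms.
Processing at 1 router(s): 1 × 2.7 ms = 2.7 ms.
End-to-end = 126 ms.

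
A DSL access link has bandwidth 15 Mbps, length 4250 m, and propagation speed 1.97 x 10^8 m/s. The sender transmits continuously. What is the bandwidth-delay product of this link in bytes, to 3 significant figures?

40.5 bytes

Propagation delay = 4250 / 197000000 = 2.15736e-05 s.
BDP = R × t_prop = 15000000 × 2.15736e-05 = 323.604 bits.
In bytes: 323.604/8 = 40.5 bytes.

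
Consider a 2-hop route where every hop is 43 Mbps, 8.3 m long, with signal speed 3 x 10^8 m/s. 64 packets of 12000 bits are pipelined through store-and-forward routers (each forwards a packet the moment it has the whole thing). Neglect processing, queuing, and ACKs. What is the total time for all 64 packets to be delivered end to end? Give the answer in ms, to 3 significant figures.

18.1 ms

Per-hop transmission t_tx = L/R = 12000/43000000 = 0.27907 ms.
Per-hop propagation t_prop = 8.3/300000000 = 2.76667e-05 ms.
Pipeline fill: first packet needs 2·t_tx to clear all hops; remaining 63 packets each add one t_tx.
Total = (2+64-1)·t_tx + 2·t_prop = 65·0.27907 + 2·2.76667e-05 = 18.1 ms.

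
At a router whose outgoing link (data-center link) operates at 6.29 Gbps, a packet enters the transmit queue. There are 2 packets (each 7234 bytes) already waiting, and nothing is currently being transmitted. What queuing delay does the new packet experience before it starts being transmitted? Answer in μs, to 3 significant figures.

Each queued packet: L/R = 57872/6290000000 = 9.20064 μs.
2 queued → 18.4013 μs.
Queuing delay = 18.4 μs.

18.4 μs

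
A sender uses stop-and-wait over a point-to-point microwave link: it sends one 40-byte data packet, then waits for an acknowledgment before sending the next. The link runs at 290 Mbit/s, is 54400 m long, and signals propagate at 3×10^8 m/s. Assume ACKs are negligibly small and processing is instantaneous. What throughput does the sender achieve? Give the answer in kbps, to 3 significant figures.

t_tx = L/R = 320/290000000 = 1.10345e-06 s.
t_prop = 54400/300000000 = 0.000181333 s; RTT = 0.000362667 s.
Cycle = t_tx + RTT = 0.00036377 s.
Throughput = L / cycle = 320 / 0.00036377 = 880 kbps.

880 kbps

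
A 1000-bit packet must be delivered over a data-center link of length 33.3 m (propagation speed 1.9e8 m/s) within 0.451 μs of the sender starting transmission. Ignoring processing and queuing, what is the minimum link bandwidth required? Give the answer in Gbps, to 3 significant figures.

3.63 Gbps

Propagation delay = 33.3 / 190000000 = 0.175263 μs.
Transmission budget = 0.451 − 0.175263 = 0.275737 μs.
R ≥ L / t_tx = 1000 bits / 2.75737e-07 s = 3.63 Gbps.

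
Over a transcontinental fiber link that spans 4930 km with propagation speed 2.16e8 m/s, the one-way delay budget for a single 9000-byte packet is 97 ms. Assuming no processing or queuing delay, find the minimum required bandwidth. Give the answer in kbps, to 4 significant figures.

L = 72000 bits.
Propagation delay = 4930000 / 216000000 = 22.8241 ms.
Transmission budget = 97 − 22.8241 = 74.1759 ms.
R ≥ L / t_tx = 72000 bits / 0.0741759 s = 970.7 kbps.

970.7 kbps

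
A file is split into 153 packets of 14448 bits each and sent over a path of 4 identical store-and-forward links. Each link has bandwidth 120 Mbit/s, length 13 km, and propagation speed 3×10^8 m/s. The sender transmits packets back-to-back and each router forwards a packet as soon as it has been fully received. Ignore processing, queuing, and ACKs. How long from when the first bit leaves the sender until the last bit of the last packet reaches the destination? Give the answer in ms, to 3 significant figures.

Per-hop transmission t_tx = L/R = 14448/120000000 = 0.1204 ms.
Per-hop propagation t_prop = 13000/300000000 = 0.0433333 ms.
Pipeline fill: first packet needs 4·t_tx to clear all hops; remaining 152 packets each add one t_tx.
Total = (4+153-1)·t_tx + 4·t_prop = 156·0.1204 + 4·0.0433333 = 19.0 ms.

19.0 ms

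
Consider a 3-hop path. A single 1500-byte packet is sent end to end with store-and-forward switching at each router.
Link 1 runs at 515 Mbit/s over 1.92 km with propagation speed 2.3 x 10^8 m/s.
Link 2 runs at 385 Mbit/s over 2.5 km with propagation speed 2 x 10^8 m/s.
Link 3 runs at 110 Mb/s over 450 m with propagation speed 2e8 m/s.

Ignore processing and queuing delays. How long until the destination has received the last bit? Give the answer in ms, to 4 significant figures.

0.1867 ms

L = 1500 × 8 = 12000 bits.
Transmission delays (L/R per hop): 0.023301, 0.0311688, 0.109091 ms; sum = 0.163561 ms.
Propagation delays (d/s per hop): 0.00834783, 0.0125, 0.00225 ms; sum = 0.0230978 ms.
End-to-end = 0.1867 ms.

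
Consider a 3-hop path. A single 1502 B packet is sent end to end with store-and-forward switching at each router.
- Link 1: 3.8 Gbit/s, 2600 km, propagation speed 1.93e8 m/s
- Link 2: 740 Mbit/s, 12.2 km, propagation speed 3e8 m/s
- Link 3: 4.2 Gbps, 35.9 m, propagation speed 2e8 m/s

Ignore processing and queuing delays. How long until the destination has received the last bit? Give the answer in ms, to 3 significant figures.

13.5 ms

L = 1502 × 8 = 12016 bits.
Transmission delays (L/R per hop): 0.00316211, 0.0162378, 0.00286095 ms; sum = 0.0222609 ms.
Propagation delays (d/s per hop): 13.4715, 0.0406667, 0.0001795 ms; sum = 13.5123 ms.
End-to-end = 13.5 ms.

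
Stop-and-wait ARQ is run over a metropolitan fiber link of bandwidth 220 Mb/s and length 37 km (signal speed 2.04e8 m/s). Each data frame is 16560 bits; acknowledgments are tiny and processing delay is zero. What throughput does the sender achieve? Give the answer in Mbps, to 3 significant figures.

37.8 Mbps

t_tx = L/R = 16560/220000000 = 7.52727e-05 s.
t_prop = 37000/204000000 = 0.000181373 s; RTT = 0.000362745 s.
Cycle = t_tx + RTT = 0.000438018 s.
Throughput = L / cycle = 16560 / 0.000438018 = 37.8 Mbps.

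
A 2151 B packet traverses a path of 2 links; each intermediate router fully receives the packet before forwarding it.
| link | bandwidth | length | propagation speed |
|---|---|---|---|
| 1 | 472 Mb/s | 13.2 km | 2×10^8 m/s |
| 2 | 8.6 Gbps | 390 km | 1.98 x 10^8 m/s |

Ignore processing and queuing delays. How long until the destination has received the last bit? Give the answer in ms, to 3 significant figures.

2.07 ms

L = 2151 × 8 = 17208 bits.
Transmission delays (L/R per hop): 0.0364576, 0.00200093 ms; sum = 0.0384586 ms.
Propagation delays (d/s per hop): 0.066, 1.9697 ms; sum = 2.0357 ms.
End-to-end = 2.07 ms.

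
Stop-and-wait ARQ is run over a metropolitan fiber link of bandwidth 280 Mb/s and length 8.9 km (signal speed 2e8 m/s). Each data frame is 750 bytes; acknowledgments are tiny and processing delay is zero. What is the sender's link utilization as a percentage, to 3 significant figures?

t_tx = L/R = 6000/280000000 = 2.14286e-05 s.
t_prop = 8900/200000000 = 4.45e-05 s; RTT = 8.9e-05 s.
Cycle = t_tx + RTT = 0.000110429 s.
Utilization = t_tx / cycle = 2.14286e-05/0.000110429 = 19.4 %.

19.4 %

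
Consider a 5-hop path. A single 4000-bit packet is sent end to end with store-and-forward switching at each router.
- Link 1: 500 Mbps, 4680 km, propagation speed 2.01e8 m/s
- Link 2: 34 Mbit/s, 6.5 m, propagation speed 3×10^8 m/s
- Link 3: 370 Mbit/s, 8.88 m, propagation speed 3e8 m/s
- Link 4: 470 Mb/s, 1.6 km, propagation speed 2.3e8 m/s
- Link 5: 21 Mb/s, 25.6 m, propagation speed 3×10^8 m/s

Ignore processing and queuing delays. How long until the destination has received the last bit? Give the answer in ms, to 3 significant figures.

Transmission delays (L/R per hop): 0.008, 0.117647, 0.0108108, 0.00851064, 0.190476 ms; sum = 0.335445 ms.
Propagation delays (d/s per hop): 23.2836, 2.16667e-05, 2.96e-05, 0.00695652, 8.53333e-05 ms; sum = 23.2907 ms.
End-to-end = 23.6 ms.

23.6 ms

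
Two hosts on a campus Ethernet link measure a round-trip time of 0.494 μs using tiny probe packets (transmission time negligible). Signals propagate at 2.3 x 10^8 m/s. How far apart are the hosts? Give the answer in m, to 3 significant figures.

One-way propagation = RTT/2 = 0.247 μs.
d = s × t = 2.3e+08 × 2.47e-07 = 56.8 m.

56.8 m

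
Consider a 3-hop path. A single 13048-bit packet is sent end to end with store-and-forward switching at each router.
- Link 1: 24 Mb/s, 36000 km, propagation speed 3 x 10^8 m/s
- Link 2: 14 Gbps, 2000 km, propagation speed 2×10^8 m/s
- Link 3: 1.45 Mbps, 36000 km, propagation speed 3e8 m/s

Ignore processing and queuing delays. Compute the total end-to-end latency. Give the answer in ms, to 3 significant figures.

Transmission delays (L/R per hop): 0.543667, 0.000932, 8.99862 ms; sum = 9.54322 ms.
Propagation delays (d/s per hop): 120, 10, 120 ms; sum = 250 ms.
End-to-end = 260 ms.

260 ms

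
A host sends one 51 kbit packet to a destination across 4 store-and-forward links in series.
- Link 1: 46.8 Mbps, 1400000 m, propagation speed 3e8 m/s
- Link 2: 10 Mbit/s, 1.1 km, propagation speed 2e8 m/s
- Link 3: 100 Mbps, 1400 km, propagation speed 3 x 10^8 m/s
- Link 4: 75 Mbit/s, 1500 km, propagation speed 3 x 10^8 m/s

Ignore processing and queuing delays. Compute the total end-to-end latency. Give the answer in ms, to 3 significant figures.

21.7 ms

L = 51000 bits.
Transmission delays (L/R per hop): 1.08974, 5.1, 0.51, 0.68 ms; sum = 7.37974 ms.
Propagation delays (d/s per hop): 4.66667, 0.0055, 4.66667, 5 ms; sum = 14.3388 ms.
End-to-end = 21.7 ms.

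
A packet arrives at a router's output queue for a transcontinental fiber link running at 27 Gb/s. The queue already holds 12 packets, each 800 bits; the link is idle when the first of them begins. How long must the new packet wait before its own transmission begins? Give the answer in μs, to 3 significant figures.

0.356 μs

Each queued packet: L/R = 800/27000000000 = 0.0296296 μs.
12 queued → 0.355556 μs.
Queuing delay = 0.356 μs.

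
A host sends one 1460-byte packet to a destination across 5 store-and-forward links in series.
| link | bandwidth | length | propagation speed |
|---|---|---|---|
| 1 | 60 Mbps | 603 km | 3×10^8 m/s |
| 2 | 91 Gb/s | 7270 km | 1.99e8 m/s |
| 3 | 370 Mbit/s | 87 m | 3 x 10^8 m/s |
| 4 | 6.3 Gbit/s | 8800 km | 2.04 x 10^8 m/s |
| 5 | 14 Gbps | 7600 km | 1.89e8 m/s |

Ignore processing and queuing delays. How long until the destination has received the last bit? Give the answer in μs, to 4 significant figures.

L = 1460 × 8 = 11680 bits.
Transmission delays (L/R per hop): 194.667, 0.128352, 31.5676, 1.85397, 0.834286 μs; sum = 229.051 μs.
Propagation delays (d/s per hop): 2010, 36532.7, 0.29, 43137.3, 40211.6 μs; sum = 121892 μs.
End-to-end = 122100 μs.

122100 μs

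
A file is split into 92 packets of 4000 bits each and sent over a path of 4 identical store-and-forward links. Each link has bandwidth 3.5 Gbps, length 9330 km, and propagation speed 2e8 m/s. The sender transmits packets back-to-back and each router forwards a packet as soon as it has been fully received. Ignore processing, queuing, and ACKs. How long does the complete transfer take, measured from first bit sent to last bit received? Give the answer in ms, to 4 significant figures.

Per-hop transmission t_tx = L/R = 4000/3500000000 = 0.00114286 ms.
Per-hop propagation t_prop = 9330000/200000000 = 46.65 ms.
Pipeline fill: first packet needs 4·t_tx to clear all hops; remaining 91 packets each add one t_tx.
Total = (4+92-1)·t_tx + 4·t_prop = 95·0.00114286 + 4·46.65 = 186.7 ms.

186.7 ms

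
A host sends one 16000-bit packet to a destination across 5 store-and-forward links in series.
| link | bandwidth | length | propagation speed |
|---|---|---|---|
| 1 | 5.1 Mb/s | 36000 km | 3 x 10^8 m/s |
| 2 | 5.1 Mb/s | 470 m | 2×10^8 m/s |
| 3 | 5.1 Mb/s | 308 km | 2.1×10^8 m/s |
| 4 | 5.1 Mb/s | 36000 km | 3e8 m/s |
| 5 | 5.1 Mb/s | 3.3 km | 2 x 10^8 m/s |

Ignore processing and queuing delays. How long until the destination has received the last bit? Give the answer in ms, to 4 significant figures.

Transmission delay per hop = L/R = 16000/5100000 = 3.13725 ms; 5 hops → 15.6863 ms.
Propagation delays (d/s per hop): 120, 0.00235, 1.46667, 120, 0.0165 ms; sum = 241.486 ms.
End-to-end = 257.2 ms.

257.2 ms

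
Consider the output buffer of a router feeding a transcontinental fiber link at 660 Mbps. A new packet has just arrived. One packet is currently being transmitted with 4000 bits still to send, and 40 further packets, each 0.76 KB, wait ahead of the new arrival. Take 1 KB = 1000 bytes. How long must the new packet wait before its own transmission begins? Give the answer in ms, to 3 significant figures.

0.375 ms

Each queued packet: L/R = 6080/660000000 = 0.00921212 ms.
40 queued → 0.368485 ms.
Plus remaining 4000 bits of current packet: 0.00606061 ms.
Queuing delay = 0.375 ms.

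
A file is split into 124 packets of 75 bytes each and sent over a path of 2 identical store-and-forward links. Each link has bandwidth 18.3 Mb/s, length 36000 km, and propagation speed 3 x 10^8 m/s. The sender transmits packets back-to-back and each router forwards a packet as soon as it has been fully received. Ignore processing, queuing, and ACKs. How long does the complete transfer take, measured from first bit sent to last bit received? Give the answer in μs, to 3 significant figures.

244000 μs

Per-hop transmission t_tx = L/R = 600/18300000 = 32.7869 μs.
Per-hop propagation t_prop = 36000000/300000000 = 120000 μs.
Pipeline fill: first packet needs 2·t_tx to clear all hops; remaining 123 packets each add one t_tx.
Total = (2+124-1)·t_tx + 2·t_prop = 125·32.7869 + 2·120000 = 244000 μs.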